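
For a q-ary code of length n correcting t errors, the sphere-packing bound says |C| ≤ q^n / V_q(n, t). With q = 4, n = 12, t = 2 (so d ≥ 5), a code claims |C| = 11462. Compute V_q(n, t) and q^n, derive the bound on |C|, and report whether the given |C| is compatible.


V_q(n, t) = 631, q^n = 16777216, Hamming bound = 26588, |C| = 11462 ≤ bound (satisfied).

Step 1: Compute V_q(n, t) = Σ_{j=0}^2 C(n, j) (q−1)^j.
  j = 0: C(12,0)·(3)^0 = 1·1 = 1.
  j = 1: C(12,1)·(3)^1 = 12·3 = 36.
  j = 2: C(12,2)·(3)^2 = 66·9 = 594.
  V_q(n, t) = 1 + 36 + 594 = 631.
Step 2: q^n = 4^12 = 16777216.
Step 3: Hamming bound ⌊q^n / V_q(n,t)⌋ = ⌊16777216/631⌋ = 26588.
Step 4: Compare |C| = 11462 to 26588: satisfied.
The claimed |C| lies below the Hamming bound.


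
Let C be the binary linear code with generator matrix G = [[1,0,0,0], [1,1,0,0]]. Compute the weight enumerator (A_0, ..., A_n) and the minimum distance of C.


Weight distribution: A_0 = 1, A_1 = 2, A_2 = 1. Minimum distance d = 1.

Enumerate all 2^2 = 4 messages m ∈ F_2^2.
For each, compute codeword c = mG in F_2^4, then tally its weight.
  m = 00 → c = 0000, weight = 0.
  m = 10 → c = 1000, weight = 1.
  m = 01 → c = 1100, weight = 2.
  m = 11 → c = 0100, weight = 1.
Tally weights:
  weight 0: 1 codewords.
  weight 1: 2 codewords.
  weight 2: 1 codewords.
Minimum distance d = smallest w > 0 with A_w > 0 = 1.
Sanity: Σ A_w = 4 = 2^2 = 4 ✓.


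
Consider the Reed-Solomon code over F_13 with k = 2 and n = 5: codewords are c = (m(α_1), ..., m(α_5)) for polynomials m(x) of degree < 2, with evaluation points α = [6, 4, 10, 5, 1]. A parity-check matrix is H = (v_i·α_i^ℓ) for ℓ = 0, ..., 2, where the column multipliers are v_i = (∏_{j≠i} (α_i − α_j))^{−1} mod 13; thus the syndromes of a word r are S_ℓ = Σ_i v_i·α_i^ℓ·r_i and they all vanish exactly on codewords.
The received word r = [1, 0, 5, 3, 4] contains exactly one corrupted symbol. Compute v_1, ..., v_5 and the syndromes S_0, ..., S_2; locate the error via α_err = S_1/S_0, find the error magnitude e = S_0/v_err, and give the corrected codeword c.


S = (5, 4, 11), error at position 1, error magnitude e = 8, c = [6, 0, 5, 3, 4].

Step 1: column multipliers v_i = (∏_{j≠i}(α_i − α_j))^{−1} mod 13.
  i = 1 (α = 6): (6−4)(6−10)(6−5)(6−1) = 2·(−4)·1·5 = −40 ≡ 12, so v_1 = 12^{−1} = 12 (mod 13).
  i = 2 (α = 4): (4−6)(4−10)(4−5)(4−1) = (−2)·(−6)·(−1)·3 = −36 ≡ 3, so v_2 = 3^{−1} = 9 (mod 13).
  i = 3 (α = 10): (10−6)(10−4)(10−5)(10−1) = 4·6·5·9 = 1080 ≡ 1, so v_3 = 1^{−1} = 1 (mod 13).
  i = 4 (α = 5): (5−6)(5−4)(5−10)(5−1) = (−1)·1·(−5)·4 = 20 ≡ 7, so v_4 = 7^{−1} = 2 (mod 13).
  i = 5 (α = 1): (1−6)(1−4)(1−10)(1−5) = (−5)·(−3)·(−9)·(−4) = 540 ≡ 7, so v_5 = 7^{−1} = 2 (mod 13).
  v = [12, 9, 1, 2, 2].
Step 2: syndromes of r = [1, 0, 5, 3, 4] (all sums mod 13).
  S_0 = Σ v_i r_i = 12·1 + 9·0 + 1·5 + 2·3 + 2·4 = 31 ≡ 5.
  S_1 = Σ v_i α_i r_i = 12·6·1 + 9·4·0 + 1·10·5 + 2·5·3 + 2·1·4 = 160 ≡ 4.
  α_i^2 mod 13 = [10, 3, 9, 12, 1].
  S_2 = Σ v_i α_i^2 r_i = 12·10·1 + 9·3·0 + 1·9·5 + 2·12·3 + 2·1·4 = 245 ≡ 11.
  S = (5, 4, 11) ≠ 0, so r is not a codeword (an error is present).
Step 3: locate the error. For a single error e at position i, S_ℓ = v_i·e·α_i^ℓ, so α_err = S_1/S_0.
  S_0^{−1} = 5^{−1} = 8 (mod 13), so α_err = 4·8 = 32 ≡ 6 = α_1. Error position i = 1.
  Consistency check: S_2/S_1 = 11·10 = 110 ≡ 6 = α_err ✓ (single-error assumption holds).
Step 4: error magnitude e = S_0/v_1 = S_0·∏_{j≠1}(α_1 − α_j) = 5·12 = 60 ≡ 8 (mod 13).
Step 5: correct position 1: c_1 = r_1 − e = 1 − 8 ≡ 6 (mod 13). Hence c = [6, 0, 5, 3, 4].
  Check: interpolating c through the α_i gives m(x) = 1 + 3·x (degree < 2) with m(α_i) = c_i for every i, so c is indeed a codeword.


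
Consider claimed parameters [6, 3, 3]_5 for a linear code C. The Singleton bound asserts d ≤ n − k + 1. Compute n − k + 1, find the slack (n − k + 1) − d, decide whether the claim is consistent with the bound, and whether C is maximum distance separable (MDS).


Singleton RHS = n − k + 1 = 4, slack = 1, bound satisfied, not MDS.

Singleton bound: d ≤ n − k + 1.
Here n = 6, k = 3, so n − k + 1 = 4.
Given d = 3, check d ≤ 4: YES.
Slack = (n − k + 1) − d = 1.
The code is NOT MDS (slack = 1 > 0).
Description: the claimed parameters are [6, 3, 3]_5; such a code would be non-MDS.


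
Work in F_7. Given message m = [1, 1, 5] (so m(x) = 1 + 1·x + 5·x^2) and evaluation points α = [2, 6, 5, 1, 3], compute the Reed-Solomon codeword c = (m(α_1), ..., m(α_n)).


c = [2, 5, 5, 0, 0]

Message polynomial: m(x) = 1 + 1·x + 5·x^2 (mod 7).
For each evaluation point α_i, compute m(α_i) mod 7:
  α_1 = 2: Horner steps 5 → 4 → 2, so m(2) = 2.
  α_2 = 6: Horner steps 5 → 3 → 5, so m(6) = 5.
  α_3 = 5: Horner steps 5 → 5 → 5, so m(5) = 5.
  α_4 = 1: Horner steps 5 → 6 → 0, so m(1) = 0.
  α_5 = 3: Horner steps 5 → 2 → 0, so m(3) = 0.
Codeword c = [2, 5, 5, 0, 0] ∈ F_7^5.


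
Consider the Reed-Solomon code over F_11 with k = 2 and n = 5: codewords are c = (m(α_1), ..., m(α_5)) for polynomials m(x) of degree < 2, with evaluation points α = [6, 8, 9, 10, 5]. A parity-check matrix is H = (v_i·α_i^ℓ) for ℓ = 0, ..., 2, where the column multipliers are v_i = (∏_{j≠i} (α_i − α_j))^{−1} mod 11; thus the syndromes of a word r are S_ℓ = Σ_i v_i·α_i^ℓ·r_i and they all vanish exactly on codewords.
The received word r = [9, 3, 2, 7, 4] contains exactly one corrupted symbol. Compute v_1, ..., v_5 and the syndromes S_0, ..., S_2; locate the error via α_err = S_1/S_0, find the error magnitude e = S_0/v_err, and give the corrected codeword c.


S = (6, 4, 10), error at position 2, error magnitude e = 6, c = [9, 8, 2, 7, 4].

Step 1: column multipliers v_i = (∏_{j≠i}(α_i − α_j))^{−1} mod 11.
  i = 1 (α = 6): (6−8)(6−9)(6−10)(6−5) = (−2)·(−3)·(−4)·1 = −24 ≡ 9, so v_1 = 9^{−1} = 5 (mod 11).
  i = 2 (α = 8): (8−6)(8−9)(8−10)(8−5) = 2·(−1)·(−2)·3 = 12 ≡ 1, so v_2 = 1^{−1} = 1 (mod 11).
  i = 3 (α = 9): (9−6)(9−8)(9−10)(9−5) = 3·1·(−1)·4 = −12 ≡ 10, so v_3 = 10^{−1} = 10 (mod 11).
  i = 4 (α = 10): (10−6)(10−8)(10−9)(10−5) = 4·2·1·5 = 40 ≡ 7, so v_4 = 7^{−1} = 8 (mod 11).
  i = 5 (α = 5): (5−6)(5−8)(5−9)(5−10) = (−1)·(−3)·(−4)·(−5) = 60 ≡ 5, so v_5 = 5^{−1} = 9 (mod 11).
  v = [5, 1, 10, 8, 9].
Step 2: syndromes of r = [9, 3, 2, 7, 4] (all sums mod 11).
  S_0 = Σ v_i r_i = 5·9 + 1·3 + 10·2 + 8·7 + 9·4 = 160 ≡ 6.
  S_1 = Σ v_i α_i r_i = 5·6·9 + 1·8·3 + 10·9·2 + 8·10·7 + 9·5·4 = 1214 ≡ 4.
  α_i^2 mod 11 = [3, 9, 4, 1, 3].
  S_2 = Σ v_i α_i^2 r_i = 5·3·9 + 1·9·3 + 10·4·2 + 8·1·7 + 9·3·4 = 406 ≡ 10.
  S = (6, 4, 10) ≠ 0, so r is not a codeword (an error is present).
Step 3: locate the error. For a single error e at position i, S_ℓ = v_i·e·α_i^ℓ, so α_err = S_1/S_0.
  S_0^{−1} = 6^{−1} = 2 (mod 11), so α_err = 4·2 = 8 ≡ 8 = α_2. Error position i = 2.
  Consistency check: S_2/S_1 = 10·3 = 30 ≡ 8 = α_err ✓ (single-error assumption holds).
Step 4: error magnitude e = S_0/v_2 = S_0·∏_{j≠2}(α_2 − α_j) = 6·1 = 6 ≡ 6 (mod 11).
Step 5: correct position 2: c_2 = r_2 − e = 3 − 6 ≡ 8 (mod 11). Hence c = [9, 8, 2, 7, 4].
  Check: interpolating c through the α_i gives m(x) = 1 + 5·x (degree < 2) with m(α_i) = c_i for every i, so c is indeed a codeword.


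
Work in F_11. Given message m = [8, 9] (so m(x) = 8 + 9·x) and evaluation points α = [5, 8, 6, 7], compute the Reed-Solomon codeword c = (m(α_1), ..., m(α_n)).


c = [9, 3, 7, 5]

Message polynomial: m(x) = 8 + 9·x (mod 11).
For each evaluation point α_i, compute m(α_i) mod 11:
  α_1 = 5: Horner steps 9 → 9, so m(5) = 9.
  α_2 = 8: Horner steps 9 → 3, so m(8) = 3.
  α_3 = 6: Horner steps 9 → 7, so m(6) = 7.
  α_4 = 7: Horner steps 9 → 5, so m(7) = 5.
Codeword c = [9, 3, 7, 5] ∈ F_11^4.


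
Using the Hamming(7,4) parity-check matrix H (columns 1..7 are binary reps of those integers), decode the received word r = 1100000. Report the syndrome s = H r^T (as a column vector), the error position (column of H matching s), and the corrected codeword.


s = (0, 1, 1)^T, error position = 3, corrected codeword c = 1110000

Compute s = H r^T mod 2 one row at a time:
  s_1 = 0 + 0 + 0 + 0 = 0 ≡ 0 (mod 2).
  s_2 = 1 + 0 + 0 + 0 = 1 ≡ 1 (mod 2).
  s_3 = 1 + 0 + 0 + 0 = 1 ≡ 1 (mod 2).
s = (0, 1, 1)^T — this equals column 3 of H (binary 011), so error is at position 3.
Correct: flip bit 3 of r = 1100000 to get c = 1110000.


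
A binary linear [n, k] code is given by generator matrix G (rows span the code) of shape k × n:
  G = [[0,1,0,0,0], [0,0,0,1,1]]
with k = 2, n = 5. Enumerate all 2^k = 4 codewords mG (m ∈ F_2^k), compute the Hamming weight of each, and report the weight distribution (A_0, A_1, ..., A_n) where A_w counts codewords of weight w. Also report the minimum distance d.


Weight distribution: A_0 = 1, A_1 = 1, A_2 = 1, A_3 = 1. Minimum distance d = 1.

Enumerate all 2^2 = 4 messages m ∈ F_2^2.
For each, compute codeword c = mG in F_2^5, then tally its weight.
  m = 00 → c = 00000, weight = 0.
  m = 10 → c = 01000, weight = 1.
  m = 01 → c = 00011, weight = 2.
  m = 11 → c = 01011, weight = 3.
Tally weights:
  weight 0: 1 codewords.
  weight 1: 1 codewords.
  weight 2: 1 codewords.
  weight 3: 1 codewords.
Minimum distance d = smallest w > 0 with A_w > 0 = 1.
Sanity: Σ A_w = 4 = 2^2 = 4 ✓.


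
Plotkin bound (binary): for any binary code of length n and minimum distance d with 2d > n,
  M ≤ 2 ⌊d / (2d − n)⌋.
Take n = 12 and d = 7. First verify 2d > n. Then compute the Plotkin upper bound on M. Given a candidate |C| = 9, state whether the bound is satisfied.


Plotkin bound M ≤ 6; given |C| = 9 > bound (violated).

Check applicability: 2d = 14, n = 12.
2d − n = 2 > 0, so Plotkin applies.
Compute d/(2d−n) = 7/2 ≈ 3.5000.
⌊d/(2d−n)⌋ = 3.
Plotkin bound: M ≤ 2·3 = 6.
Given |C| = 9, check: VIOLATED.
This |C| is above the Plotkin bound, so no binary code with n = 12, d = 7 and 9 codewords exists.


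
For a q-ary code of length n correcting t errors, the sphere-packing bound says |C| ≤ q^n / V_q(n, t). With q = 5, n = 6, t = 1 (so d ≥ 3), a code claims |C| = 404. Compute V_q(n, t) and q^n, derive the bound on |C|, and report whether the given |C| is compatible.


V_q(n, t) = 25, q^n = 15625, Hamming bound = 625, |C| = 404 ≤ bound (satisfied).

Step 1: Compute V_q(n, t) = Σ_{j=0}^1 C(n, j) (q−1)^j.
  j = 0: C(6,0)·(4)^0 = 1·1 = 1.
  j = 1: C(6,1)·(4)^1 = 6·4 = 24.
  V_q(n, t) = 1 + 24 = 25.
Step 2: q^n = 5^6 = 15625.
Step 3: Hamming bound ⌊q^n / V_q(n,t)⌋ = ⌊15625/25⌋ = 625.
Step 4: Compare |C| = 404 to 625: satisfied.
The claimed |C| lies below the Hamming bound.


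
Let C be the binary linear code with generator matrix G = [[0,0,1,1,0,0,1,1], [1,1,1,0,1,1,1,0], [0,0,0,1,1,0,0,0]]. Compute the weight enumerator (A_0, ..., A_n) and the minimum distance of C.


Weight distribution: A_0 = 1, A_2 = 1, A_4 = 3, A_6 = 3. Minimum distance d = 2.

Enumerate all 2^3 = 8 messages m ∈ F_2^3.
For each, compute codeword c = mG in F_2^8, then tally its weight.
  m = 000 → c = 00000000, weight = 0.
  m = 100 → c = 00110011, weight = 4.
  m = 010 → c = 11101110, weight = 6.
  m = 110 → c = 11011101, weight = 6.
  m = 001 → c = 00011000, weight = 2.
  m = 101 → c = 00101011, weight = 4.
  m = 011 → c = 11110110, weight = 6.
  m = 111 → c = 11000101, weight = 4.
Tally weights:
  weight 0: 1 codewords.
  weight 2: 1 codewords.
  weight 4: 3 codewords.
  weight 6: 3 codewords.
Minimum distance d = smallest w > 0 with A_w > 0 = 2.
Sanity: Σ A_w = 8 = 2^3 = 8 ✓.


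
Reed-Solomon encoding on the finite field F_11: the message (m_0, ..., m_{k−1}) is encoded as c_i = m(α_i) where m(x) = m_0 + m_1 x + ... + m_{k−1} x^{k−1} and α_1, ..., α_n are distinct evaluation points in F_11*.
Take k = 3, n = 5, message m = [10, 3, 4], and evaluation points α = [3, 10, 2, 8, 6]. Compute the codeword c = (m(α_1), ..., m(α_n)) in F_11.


c = [0, 0, 10, 4, 7]

Message polynomial: m(x) = 10 + 3·x + 4·x^2 (mod 11).
For each evaluation point α_i, compute m(α_i) mod 11:
  α_1 = 3: Horner steps 4 → 4 → 0, so m(3) = 0.
  α_2 = 10: Horner steps 4 → 10 → 0, so m(10) = 0.
  α_3 = 2: Horner steps 4 → 0 → 10, so m(2) = 10.
  α_4 = 8: Horner steps 4 → 2 → 4, so m(8) = 4.
  α_5 = 6: Horner steps 4 → 5 → 7, so m(6) = 7.
Codeword c = [0, 0, 10, 4, 7] ∈ F_11^5.


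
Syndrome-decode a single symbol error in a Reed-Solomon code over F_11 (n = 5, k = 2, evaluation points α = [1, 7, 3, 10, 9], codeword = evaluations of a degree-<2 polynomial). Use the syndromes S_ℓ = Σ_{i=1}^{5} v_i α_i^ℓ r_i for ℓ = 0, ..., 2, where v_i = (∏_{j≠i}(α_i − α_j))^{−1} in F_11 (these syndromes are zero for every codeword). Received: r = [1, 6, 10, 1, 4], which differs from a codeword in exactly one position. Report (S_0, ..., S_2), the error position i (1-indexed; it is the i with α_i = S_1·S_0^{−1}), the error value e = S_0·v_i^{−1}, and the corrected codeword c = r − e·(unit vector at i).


S = (10, 1, 10), error at position 4, error magnitude e = 9, c = [1, 6, 10, 3, 4].

Step 1: column multipliers v_i = (∏_{j≠i}(α_i − α_j))^{−1} mod 11.
  i = 1 (α = 1): (1−7)(1−3)(1−10)(1−9) = (−6)·(−2)·(−9)·(−8) = 864 ≡ 6, so v_1 = 6^{−1} = 2 (mod 11).
  i = 2 (α = 7): (7−1)(7−3)(7−10)(7−9) = 6·4·(−3)·(−2) = 144 ≡ 1, so v_2 = 1^{−1} = 1 (mod 11).
  i = 3 (α = 3): (3−1)(3−7)(3−10)(3−9) = 2·(−4)·(−7)·(−6) = −336 ≡ 5, so v_3 = 5^{−1} = 9 (mod 11).
  i = 4 (α = 10): (10−1)(10−7)(10−3)(10−9) = 9·3·7·1 = 189 ≡ 2, so v_4 = 2^{−1} = 6 (mod 11).
  i = 5 (α = 9): (9−1)(9−7)(9−3)(9−10) = 8·2·6·(−1) = −96 ≡ 3, so v_5 = 3^{−1} = 4 (mod 11).
  v = [2, 1, 9, 6, 4].
Step 2: syndromes of r = [1, 6, 10, 1, 4] (all sums mod 11).
  S_0 = Σ v_i r_i = 2·1 + 1·6 + 9·10 + 6·1 + 4·4 = 120 ≡ 10.
  S_1 = Σ v_i α_i r_i = 2·1·1 + 1·7·6 + 9·3·10 + 6·10·1 + 4·9·4 = 518 ≡ 1.
  α_i^2 mod 11 = [1, 5, 9, 1, 4].
  S_2 = Σ v_i α_i^2 r_i = 2·1·1 + 1·5·6 + 9·9·10 + 6·1·1 + 4·4·4 = 912 ≡ 10.
  S = (10, 1, 10) ≠ 0, so r is not a codeword (an error is present).
Step 3: locate the error. For a single error e at position i, S_ℓ = v_i·e·α_i^ℓ, so α_err = S_1/S_0.
  S_0^{−1} = 10^{−1} = 10 (mod 11), so α_err = 1·10 = 10 ≡ 10 = α_4. Error position i = 4.
  Consistency check: S_2/S_1 = 10·1 = 10 ≡ 10 = α_err ✓ (single-error assumption holds).
Step 4: error magnitude e = S_0/v_4 = S_0·∏_{j≠4}(α_4 − α_j) = 10·2 = 20 ≡ 9 (mod 11).
Step 5: correct position 4: c_4 = r_4 − e = 1 − 9 ≡ 3 (mod 11). Hence c = [1, 6, 10, 3, 4].
  Check: interpolating c through the α_i gives m(x) = 2 + 10·x (degree < 2) with m(α_i) = c_i for every i, so c is indeed a codeword.


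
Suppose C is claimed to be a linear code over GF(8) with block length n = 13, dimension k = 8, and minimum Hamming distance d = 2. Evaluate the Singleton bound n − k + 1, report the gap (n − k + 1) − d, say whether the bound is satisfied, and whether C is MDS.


Singleton RHS = n − k + 1 = 6, slack = 4, bound satisfied, not MDS.

Singleton bound: d ≤ n − k + 1.
Here n = 13, k = 8, so n − k + 1 = 6.
Given d = 2, check d ≤ 6: YES.
Slack = (n − k + 1) − d = 4.
The code is NOT MDS (slack = 4 > 0).
Description: the claimed parameters are [13, 8, 2]_8; such a code would be non-MDS.


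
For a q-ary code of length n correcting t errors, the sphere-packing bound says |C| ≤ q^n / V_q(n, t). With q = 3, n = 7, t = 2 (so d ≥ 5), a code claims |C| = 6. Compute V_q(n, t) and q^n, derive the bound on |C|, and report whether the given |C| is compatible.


V_q(n, t) = 99, q^n = 2187, Hamming bound = 22, |C| = 6 ≤ bound (satisfied).

Step 1: Compute V_q(n, t) = Σ_{j=0}^2 C(n, j) (q−1)^j.
  j = 0: C(7,0)·(2)^0 = 1·1 = 1.
  j = 1: C(7,1)·(2)^1 = 7·2 = 14.
  j = 2: C(7,2)·(2)^2 = 21·4 = 84.
  V_q(n, t) = 1 + 14 + 84 = 99.
Step 2: q^n = 3^7 = 2187.
Step 3: Hamming bound ⌊q^n / V_q(n,t)⌋ = ⌊2187/99⌋ = 22.
Step 4: Compare |C| = 6 to 22: satisfied.
The claimed |C| lies below the Hamming bound.


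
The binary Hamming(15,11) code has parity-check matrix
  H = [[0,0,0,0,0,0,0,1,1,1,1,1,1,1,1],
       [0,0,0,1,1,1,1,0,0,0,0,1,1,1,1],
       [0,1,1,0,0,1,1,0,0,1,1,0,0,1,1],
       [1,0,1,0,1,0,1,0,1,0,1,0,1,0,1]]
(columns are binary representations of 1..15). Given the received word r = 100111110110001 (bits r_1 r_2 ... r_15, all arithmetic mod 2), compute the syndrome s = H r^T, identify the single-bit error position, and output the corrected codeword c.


s = (0, 1, 1, 1)^T, error position = 7, corrected codeword c = 100111010110001

Compute s = H r^T mod 2 one row at a time:
  s_1 = 1 + 0 + 1 + 1 + 0 + 0 + 0 + 1 = 4 ≡ 0 (mod 2).
  s_2 = 1 + 1 + 1 + 1 + 0 + 0 + 0 + 1 = 5 ≡ 1 (mod 2).
  s_3 = 0 + 0 + 1 + 1 + 1 + 1 + 0 + 1 = 5 ≡ 1 (mod 2).
  s_4 = 1 + 0 + 1 + 1 + 0 + 1 + 0 + 1 = 5 ≡ 1 (mod 2).
s = (0, 1, 1, 1)^T — this equals column 7 of H (binary 0111), so error is at position 7.
Correct: flip bit 7 of r = 100111110110001 to get c = 100111010110001.


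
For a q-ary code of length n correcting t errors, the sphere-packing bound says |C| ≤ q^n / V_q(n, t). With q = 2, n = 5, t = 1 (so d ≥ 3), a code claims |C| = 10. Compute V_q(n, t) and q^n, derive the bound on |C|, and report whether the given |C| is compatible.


V_q(n, t) = 6, q^n = 32, Hamming bound = 5, |C| = 10 > bound (violated).

Step 1: Compute V_q(n, t) = Σ_{j=0}^1 C(n, j) (q−1)^j.
  j = 0: C(5,0)·(1)^0 = 1·1 = 1.
  j = 1: C(5,1)·(1)^1 = 5·1 = 5.
  V_q(n, t) = 1 + 5 = 6.
Step 2: q^n = 2^5 = 32.
Step 3: Hamming bound ⌊q^n / V_q(n,t)⌋ = ⌊32/6⌋ = 5.
Step 4: Compare |C| = 10 to 5: violated.
The claimed |C| lies above the Hamming bound, so no 2-ary code of length 5 with d ≥ 3 can have 10 codewords.


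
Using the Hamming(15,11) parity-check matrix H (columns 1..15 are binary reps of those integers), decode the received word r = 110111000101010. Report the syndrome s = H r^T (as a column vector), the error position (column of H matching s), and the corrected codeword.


s = (1, 1, 0, 0)^T, error position = 12, corrected codeword c = 110111000100010

Compute s = H r^T mod 2 one row at a time:
  s_1 = 0 + 0 + 1 + 0 + 1 + 0 + 1 + 0 = 3 ≡ 1 (mod 2).
  s_2 = 1 + 1 + 1 + 0 + 1 + 0 + 1 + 0 = 5 ≡ 1 (mod 2).
  s_3 = 1 + 0 + 1 + 0 + 1 + 0 + 1 + 0 = 4 ≡ 0 (mod 2).
  s_4 = 1 + 0 + 1 + 0 + 0 + 0 + 0 + 0 = 2 ≡ 0 (mod 2).
s = (1, 1, 0, 0)^T — this equals column 12 of H (binary 1100), so error is at position 12.
Correct: flip bit 12 of r = 110111000101010 to get c = 110111000100010.


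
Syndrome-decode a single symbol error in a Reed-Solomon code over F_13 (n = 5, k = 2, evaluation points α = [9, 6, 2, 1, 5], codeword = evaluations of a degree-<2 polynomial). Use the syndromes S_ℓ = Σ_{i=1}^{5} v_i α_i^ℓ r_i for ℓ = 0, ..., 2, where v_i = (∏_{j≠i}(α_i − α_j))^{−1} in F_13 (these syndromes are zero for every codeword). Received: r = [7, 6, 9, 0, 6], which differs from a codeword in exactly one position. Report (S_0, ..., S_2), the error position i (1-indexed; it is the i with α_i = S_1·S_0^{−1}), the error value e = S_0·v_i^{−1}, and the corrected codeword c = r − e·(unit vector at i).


S = (1, 5, 12), error at position 5, error magnitude e = 9, c = [7, 6, 9, 0, 10].

Step 1: column multipliers v_i = (∏_{j≠i}(α_i − α_j))^{−1} mod 13.
  i = 1 (α = 9): (9−6)(9−2)(9−1)(9−5) = 3·7·8·4 = 672 ≡ 9, so v_1 = 9^{−1} = 3 (mod 13).
  i = 2 (α = 6): (6−9)(6−2)(6−1)(6−5) = (−3)·4·5·1 = −60 ≡ 5, so v_2 = 5^{−1} = 8 (mod 13).
  i = 3 (α = 2): (2−9)(2−6)(2−1)(2−5) = (−7)·(−4)·1·(−3) = −84 ≡ 7, so v_3 = 7^{−1} = 2 (mod 13).
  i = 4 (α = 1): (1−9)(1−6)(1−2)(1−5) = (−8)·(−5)·(−1)·(−4) = 160 ≡ 4, so v_4 = 4^{−1} = 10 (mod 13).
  i = 5 (α = 5): (5−9)(5−6)(5−2)(5−1) = (−4)·(−1)·3·4 = 48 ≡ 9, so v_5 = 9^{−1} = 3 (mod 13).
  v = [3, 8, 2, 10, 3].
Step 2: syndromes of r = [7, 6, 9, 0, 6] (all sums mod 13).
  S_0 = Σ v_i r_i = 3·7 + 8·6 + 2·9 + 10·0 + 3·6 = 105 ≡ 1.
  S_1 = Σ v_i α_i r_i = 3·9·7 + 8·6·6 + 2·2·9 + 10·1·0 + 3·5·6 = 603 ≡ 5.
  α_i^2 mod 13 = [3, 10, 4, 1, 12].
  S_2 = Σ v_i α_i^2 r_i = 3·3·7 + 8·10·6 + 2·4·9 + 10·1·0 + 3·12·6 = 831 ≡ 12.
  S = (1, 5, 12) ≠ 0, so r is not a codeword (an error is present).
Step 3: locate the error. For a single error e at position i, S_ℓ = v_i·e·α_i^ℓ, so α_err = S_1/S_0.
  S_0^{−1} = 1^{−1} = 1 (mod 13), so α_err = 5·1 = 5 ≡ 5 = α_5. Error position i = 5.
  Consistency check: S_2/S_1 = 12·8 = 96 ≡ 5 = α_err ✓ (single-error assumption holds).
Step 4: error magnitude e = S_0/v_5 = S_0·∏_{j≠5}(α_5 − α_j) = 1·9 = 9 ≡ 9 (mod 13).
Step 5: correct position 5: c_5 = r_5 − e = 6 − 9 ≡ 10 (mod 13). Hence c = [7, 6, 9, 0, 10].
  Check: interpolating c through the α_i gives m(x) = 4 + 9·x (degree < 2) with m(α_i) = c_i for every i, so c is indeed a codeword.


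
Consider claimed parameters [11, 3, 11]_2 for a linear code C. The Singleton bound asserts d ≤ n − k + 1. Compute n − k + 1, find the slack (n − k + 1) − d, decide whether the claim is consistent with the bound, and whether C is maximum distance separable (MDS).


Singleton RHS = n − k + 1 = 9, slack = -2, bound violated (no such code; not MDS).

Singleton bound: d ≤ n − k + 1.
Here n = 11, k = 3, so n − k + 1 = 9.
Given d = 11, check d ≤ 9: NO.
Slack = (n − k + 1) − d = -2.
The slack is negative: d = 11 exceeds n − k + 1 = 9 by 2, so the Singleton bound is violated and no linear [11, 3, 11]_2 code can exist. In particular it is not MDS (MDS requires d = n − k + 1 exactly).
Description: the claimed parameters are [11, 3, 11]_2; such a code would be impossible (violates the Singleton bound).


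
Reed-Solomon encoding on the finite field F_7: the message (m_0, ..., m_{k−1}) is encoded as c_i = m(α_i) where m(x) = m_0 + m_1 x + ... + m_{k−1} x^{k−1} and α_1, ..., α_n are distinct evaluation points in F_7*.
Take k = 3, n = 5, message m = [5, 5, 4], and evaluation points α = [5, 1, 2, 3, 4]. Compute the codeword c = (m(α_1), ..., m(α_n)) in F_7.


c = [4, 0, 3, 0, 5]

Message polynomial: m(x) = 5 + 5·x + 4·x^2 (mod 7).
For each evaluation point α_i, compute m(α_i) mod 7:
  α_1 = 5: Horner steps 4 → 4 → 4, so m(5) = 4.
  α_2 = 1: Horner steps 4 → 2 → 0, so m(1) = 0.
  α_3 = 2: Horner steps 4 → 6 → 3, so m(2) = 3.
  α_4 = 3: Horner steps 4 → 3 → 0, so m(3) = 0.
  α_5 = 4: Horner steps 4 → 0 → 5, so m(4) = 5.
Codeword c = [4, 0, 3, 0, 5] ∈ F_7^5.


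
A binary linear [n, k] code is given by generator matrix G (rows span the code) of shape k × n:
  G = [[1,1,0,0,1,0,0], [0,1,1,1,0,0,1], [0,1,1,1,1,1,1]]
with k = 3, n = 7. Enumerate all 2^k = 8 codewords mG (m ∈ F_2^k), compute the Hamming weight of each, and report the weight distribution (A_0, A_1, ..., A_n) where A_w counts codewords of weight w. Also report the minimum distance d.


Weight distribution: A_0 = 1, A_2 = 1, A_3 = 2, A_4 = 1, A_5 = 2, A_6 = 1. Minimum distance d = 2.

Enumerate all 2^3 = 8 messages m ∈ F_2^3.
For each, compute codeword c = mG in F_2^7, then tally its weight.
  m = 000 → c = 0000000, weight = 0.
  m = 100 → c = 1100100, weight = 3.
  m = 010 → c = 0111001, weight = 4.
  m = 110 → c = 1011101, weight = 5.
  m = 001 → c = 0111111, weight = 6.
  m = 101 → c = 1011011, weight = 5.
  m = 011 → c = 0000110, weight = 2.
  m = 111 → c = 1100010, weight = 3.
Tally weights:
  weight 0: 1 codewords.
  weight 2: 1 codewords.
  weight 3: 2 codewords.
  weight 4: 1 codewords.
  weight 5: 2 codewords.
  weight 6: 1 codewords.
Minimum distance d = smallest w > 0 with A_w > 0 = 2.
Sanity: Σ A_w = 8 = 2^3 = 8 ✓.


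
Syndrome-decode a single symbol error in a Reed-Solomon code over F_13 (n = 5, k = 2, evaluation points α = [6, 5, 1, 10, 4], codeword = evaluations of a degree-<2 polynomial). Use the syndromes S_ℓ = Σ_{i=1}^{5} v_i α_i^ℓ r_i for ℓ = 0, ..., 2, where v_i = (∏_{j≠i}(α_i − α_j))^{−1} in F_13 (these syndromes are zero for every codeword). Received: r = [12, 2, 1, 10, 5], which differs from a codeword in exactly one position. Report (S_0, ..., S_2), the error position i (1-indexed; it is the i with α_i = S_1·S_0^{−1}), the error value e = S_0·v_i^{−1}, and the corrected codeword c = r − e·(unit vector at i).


S = (10, 9, 12), error at position 4, error magnitude e = 10, c = [12, 2, 1, 0, 5].

Step 1: column multipliers v_i = (∏_{j≠i}(α_i − α_j))^{−1} mod 13.
  i = 1 (α = 6): (6−5)(6−1)(6−10)(6−4) = 1·5·(−4)·2 = −40 ≡ 12, so v_1 = 12^{−1} = 12 (mod 13).
  i = 2 (α = 5): (5−6)(5−1)(5−10)(5−4) = (−1)·4·(−5)·1 = 20 ≡ 7, so v_2 = 7^{−1} = 2 (mod 13).
  i = 3 (α = 1): (1−6)(1−5)(1−10)(1−4) = (−5)·(−4)·(−9)·(−3) = 540 ≡ 7, so v_3 = 7^{−1} = 2 (mod 13).
  i = 4 (α = 10): (10−6)(10−5)(10−1)(10−4) = 4·5·9·6 = 1080 ≡ 1, so v_4 = 1^{−1} = 1 (mod 13).
  i = 5 (α = 4): (4−6)(4−5)(4−1)(4−10) = (−2)·(−1)·3·(−6) = −36 ≡ 3, so v_5 = 3^{−1} = 9 (mod 13).
  v = [12, 2, 2, 1, 9].
Step 2: syndromes of r = [12, 2, 1, 10, 5] (all sums mod 13).
  S_0 = Σ v_i r_i = 12·12 + 2·2 + 2·1 + 1·10 + 9·5 = 205 ≡ 10.
  S_1 = Σ v_i α_i r_i = 12·6·12 + 2·5·2 + 2·1·1 + 1·10·10 + 9·4·5 = 1166 ≡ 9.
  α_i^2 mod 13 = [10, 12, 1, 9, 3].
  S_2 = Σ v_i α_i^2 r_i = 12·10·12 + 2·12·2 + 2·1·1 + 1·9·10 + 9·3·5 = 1715 ≡ 12.
  S = (10, 9, 12) ≠ 0, so r is not a codeword (an error is present).
Step 3: locate the error. For a single error e at position i, S_ℓ = v_i·e·α_i^ℓ, so α_err = S_1/S_0.
  S_0^{−1} = 10^{−1} = 4 (mod 13), so α_err = 9·4 = 36 ≡ 10 = α_4. Error position i = 4.
  Consistency check: S_2/S_1 = 12·3 = 36 ≡ 10 = α_err ✓ (single-error assumption holds).
Step 4: error magnitude e = S_0/v_4 = S_0·∏_{j≠4}(α_4 − α_j) = 10·1 = 10 ≡ 10 (mod 13).
Step 5: correct position 4: c_4 = r_4 − e = 10 − 10 ≡ 0 (mod 13). Hence c = [12, 2, 1, 0, 5].
  Check: interpolating c through the α_i gives m(x) = 4 + 10·x (degree < 2) with m(α_i) = c_i for every i, so c is indeed a codeword.


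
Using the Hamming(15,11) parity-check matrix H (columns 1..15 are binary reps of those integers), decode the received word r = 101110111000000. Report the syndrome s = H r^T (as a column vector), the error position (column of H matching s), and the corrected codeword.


s = (0, 1, 0, 1)^T, error position = 5, corrected codeword c = 101100111000000

Compute s = H r^T mod 2 one row at a time:
  s_1 = 1 + 1 + 0 + 0 + 0 + 0 + 0 + 0 = 2 ≡ 0 (mod 2).
  s_2 = 1 + 1 + 0 + 1 + 0 + 0 + 0 + 0 = 3 ≡ 1 (mod 2).
  s_3 = 0 + 1 + 0 + 1 + 0 + 0 + 0 + 0 = 2 ≡ 0 (mod 2).
  s_4 = 1 + 1 + 1 + 1 + 1 + 0 + 0 + 0 = 5 ≡ 1 (mod 2).
s = (0, 1, 0, 1)^T — this equals column 5 of H (binary 0101), so error is at position 5.
Correct: flip bit 5 of r = 101110111000000 to get c = 101100111000000.


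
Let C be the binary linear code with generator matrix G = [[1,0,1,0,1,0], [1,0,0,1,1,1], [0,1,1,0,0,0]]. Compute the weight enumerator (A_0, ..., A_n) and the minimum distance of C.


Weight distribution: A_0 = 1, A_2 = 1, A_3 = 4, A_4 = 1, A_6 = 1. Minimum distance d = 2.

Enumerate all 2^3 = 8 messages m ∈ F_2^3.
For each, compute codeword c = mG in F_2^6, then tally its weight.
  m = 000 → c = 000000, weight = 0.
  m = 100 → c = 101010, weight = 3.
  m = 010 → c = 100111, weight = 4.
  m = 110 → c = 001101, weight = 3.
  m = 001 → c = 011000, weight = 2.
  m = 101 → c = 110010, weight = 3.
  m = 011 → c = 111111, weight = 6.
  m = 111 → c = 010101, weight = 3.
Tally weights:
  weight 0: 1 codewords.
  weight 2: 1 codewords.
  weight 3: 4 codewords.
  weight 4: 1 codewords.
  weight 6: 1 codewords.
Minimum distance d = smallest w > 0 with A_w > 0 = 2.
Sanity: Σ A_w = 8 = 2^3 = 8 ✓.


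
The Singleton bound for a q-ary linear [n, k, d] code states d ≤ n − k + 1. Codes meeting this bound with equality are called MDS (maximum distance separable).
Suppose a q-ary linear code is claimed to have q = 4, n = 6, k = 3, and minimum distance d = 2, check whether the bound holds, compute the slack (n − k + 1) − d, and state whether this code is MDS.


Singleton RHS = n − k + 1 = 4, slack = 2, bound satisfied, not MDS.

Singleton bound: d ≤ n − k + 1.
Here n = 6, k = 3, so n − k + 1 = 4.
Given d = 2, check d ≤ 4: YES.
Slack = (n − k + 1) − d = 2.
The code is NOT MDS (slack = 2 > 0).
Description: the claimed parameters are [6, 3, 2]_4; such a code would be non-MDS.


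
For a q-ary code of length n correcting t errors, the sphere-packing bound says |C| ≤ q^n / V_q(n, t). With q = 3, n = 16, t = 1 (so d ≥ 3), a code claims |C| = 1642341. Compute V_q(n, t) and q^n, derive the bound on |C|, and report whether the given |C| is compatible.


V_q(n, t) = 33, q^n = 43046721, Hamming bound = 1304446, |C| = 1642341 > bound (violated).

Step 1: Compute V_q(n, t) = Σ_{j=0}^1 C(n, j) (q−1)^j.
  j = 0: C(16,0)·(2)^0 = 1·1 = 1.
  j = 1: C(16,1)·(2)^1 = 16·2 = 32.
  V_q(n, t) = 1 + 32 = 33.
Step 2: q^n = 3^16 = 43046721.
Step 3: Hamming bound ⌊q^n / V_q(n,t)⌋ = ⌊43046721/33⌋ = 1304446.
Step 4: Compare |C| = 1642341 to 1304446: violated.
The claimed |C| lies above the Hamming bound, so no 3-ary code of length 16 with d ≥ 3 can have 1642341 codewords.


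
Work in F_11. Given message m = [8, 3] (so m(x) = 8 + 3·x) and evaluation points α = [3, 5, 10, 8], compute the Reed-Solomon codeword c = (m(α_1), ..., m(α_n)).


c = [6, 1, 5, 10]

Message polynomial: m(x) = 8 + 3·x (mod 11).
For each evaluation point α_i, compute m(α_i) mod 11:
  α_1 = 3: Horner steps 3 → 6, so m(3) = 6.
  α_2 = 5: Horner steps 3 → 1, so m(5) = 1.
  α_3 = 10: Horner steps 3 → 5, so m(10) = 5.
  α_4 = 8: Horner steps 3 → 10, so m(8) = 10.
Codeword c = [6, 1, 5, 10] ∈ F_11^4.


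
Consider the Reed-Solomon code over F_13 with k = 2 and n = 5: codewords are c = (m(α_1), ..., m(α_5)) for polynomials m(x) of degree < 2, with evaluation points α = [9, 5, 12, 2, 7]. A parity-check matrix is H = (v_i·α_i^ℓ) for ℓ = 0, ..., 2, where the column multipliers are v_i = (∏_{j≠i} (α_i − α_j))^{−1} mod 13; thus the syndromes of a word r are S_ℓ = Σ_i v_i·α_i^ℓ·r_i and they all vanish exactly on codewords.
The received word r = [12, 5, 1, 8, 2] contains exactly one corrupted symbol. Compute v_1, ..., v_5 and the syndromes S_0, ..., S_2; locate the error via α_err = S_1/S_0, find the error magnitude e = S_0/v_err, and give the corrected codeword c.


S = (7, 1, 2), error at position 4, error magnitude e = 5, c = [12, 5, 1, 3, 2].

Step 1: column multipliers v_i = (∏_{j≠i}(α_i − α_j))^{−1} mod 13.
  i = 1 (α = 9): (9−5)(9−12)(9−2)(9−7) = 4·(−3)·7·2 = −168 ≡ 1, so v_1 = 1^{−1} = 1 (mod 13).
  i = 2 (α = 5): (5−9)(5−12)(5−2)(5−7) = (−4)·(−7)·3·(−2) = −168 ≡ 1, so v_2 = 1^{−1} = 1 (mod 13).
  i = 3 (α = 12): (12−9)(12−5)(12−2)(12−7) = 3·7·10·5 = 1050 ≡ 10, so v_3 = 10^{−1} = 4 (mod 13).
  i = 4 (α = 2): (2−9)(2−5)(2−12)(2−7) = (−7)·(−3)·(−10)·(−5) = 1050 ≡ 10, so v_4 = 10^{−1} = 4 (mod 13).
  i = 5 (α = 7): (7−9)(7−5)(7−12)(7−2) = (−2)·2·(−5)·5 = 100 ≡ 9, so v_5 = 9^{−1} = 3 (mod 13).
  v = [1, 1, 4, 4, 3].
Step 2: syndromes of r = [12, 5, 1, 8, 2] (all sums mod 13).
  S_0 = Σ v_i r_i = 1·12 + 1·5 + 4·1 + 4·8 + 3·2 = 59 ≡ 7.
  S_1 = Σ v_i α_i r_i = 1·9·12 + 1·5·5 + 4·12·1 + 4·2·8 + 3·7·2 = 287 ≡ 1.
  α_i^2 mod 13 = [3, 12, 1, 4, 10].
  S_2 = Σ v_i α_i^2 r_i = 1·3·12 + 1·12·5 + 4·1·1 + 4·4·8 + 3·10·2 = 288 ≡ 2.
  S = (7, 1, 2) ≠ 0, so r is not a codeword (an error is present).
Step 3: locate the error. For a single error e at position i, S_ℓ = v_i·e·α_i^ℓ, so α_err = S_1/S_0.
  S_0^{−1} = 7^{−1} = 2 (mod 13), so α_err = 1·2 = 2 ≡ 2 = α_4. Error position i = 4.
  Consistency check: S_2/S_1 = 2·1 = 2 ≡ 2 = α_err ✓ (single-error assumption holds).
Step 4: error magnitude e = S_0/v_4 = S_0·∏_{j≠4}(α_4 − α_j) = 7·10 = 70 ≡ 5 (mod 13).
Step 5: correct position 4: c_4 = r_4 − e = 8 − 5 ≡ 3 (mod 13). Hence c = [12, 5, 1, 3, 2].
  Check: interpolating c through the α_i gives m(x) = 6 + 5·x (degree < 2) with m(α_i) = c_i for every i, so c is indeed a codeword.


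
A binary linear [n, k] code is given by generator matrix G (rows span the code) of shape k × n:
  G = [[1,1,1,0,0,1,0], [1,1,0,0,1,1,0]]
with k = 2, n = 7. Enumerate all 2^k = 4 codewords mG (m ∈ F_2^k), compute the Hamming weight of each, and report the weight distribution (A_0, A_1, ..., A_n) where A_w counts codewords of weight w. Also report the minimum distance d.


Weight distribution: A_0 = 1, A_2 = 1, A_4 = 2. Minimum distance d = 2.

Enumerate all 2^2 = 4 messages m ∈ F_2^2.
For each, compute codeword c = mG in F_2^7, then tally its weight.
  m = 00 → c = 0000000, weight = 0.
  m = 10 → c = 1110010, weight = 4.
  m = 01 → c = 1100110, weight = 4.
  m = 11 → c = 0010100, weight = 2.
Tally weights:
  weight 0: 1 codewords.
  weight 2: 1 codewords.
  weight 4: 2 codewords.
Minimum distance d = smallest w > 0 with A_w > 0 = 2.
Sanity: Σ A_w = 4 = 2^2 = 4 ✓.


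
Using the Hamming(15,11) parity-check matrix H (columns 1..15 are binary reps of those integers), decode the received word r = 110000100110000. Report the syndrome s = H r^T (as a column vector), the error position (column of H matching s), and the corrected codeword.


s = (0, 1, 0, 1)^T, error position = 5, corrected codeword c = 110010100110000

Compute s = H r^T mod 2 one row at a time:
  s_1 = 0 + 0 + 1 + 1 + 0 + 0 + 0 + 0 = 2 ≡ 0 (mod 2).
  s_2 = 0 + 0 + 0 + 1 + 0 + 0 + 0 + 0 = 1 ≡ 1 (mod 2).
  s_3 = 1 + 0 + 0 + 1 + 1 + 1 + 0 + 0 = 4 ≡ 0 (mod 2).
  s_4 = 1 + 0 + 0 + 1 + 0 + 1 + 0 + 0 = 3 ≡ 1 (mod 2).
s = (0, 1, 0, 1)^T — this equals column 5 of H (binary 0101), so error is at position 5.
Correct: flip bit 5 of r = 110000100110000 to get c = 110010100110000.


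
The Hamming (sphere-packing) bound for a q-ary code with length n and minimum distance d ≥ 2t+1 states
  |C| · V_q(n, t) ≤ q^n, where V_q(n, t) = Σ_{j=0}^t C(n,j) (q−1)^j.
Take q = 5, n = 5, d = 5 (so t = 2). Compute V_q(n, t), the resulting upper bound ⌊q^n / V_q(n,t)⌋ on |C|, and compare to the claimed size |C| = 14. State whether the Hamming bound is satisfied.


V_q(n, t) = 181, q^n = 3125, Hamming bound = 17, |C| = 14 ≤ bound (satisfied).

Step 1: Compute V_q(n, t) = Σ_{j=0}^2 C(n, j) (q−1)^j.
  j = 0: C(5,0)·(4)^0 = 1·1 = 1.
  j = 1: C(5,1)·(4)^1 = 5·4 = 20.
  j = 2: C(5,2)·(4)^2 = 10·16 = 160.
  V_q(n, t) = 1 + 20 + 160 = 181.
Step 2: q^n = 5^5 = 3125.
Step 3: Hamming bound ⌊q^n / V_q(n,t)⌋ = ⌊3125/181⌋ = 17.
Step 4: Compare |C| = 14 to 17: satisfied.
The claimed |C| lies below the Hamming bound.


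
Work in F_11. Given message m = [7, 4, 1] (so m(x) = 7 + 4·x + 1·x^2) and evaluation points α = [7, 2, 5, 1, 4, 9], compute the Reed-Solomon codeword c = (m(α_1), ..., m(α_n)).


c = [7, 8, 8, 1, 6, 3]

Message polynomial: m(x) = 7 + 4·x + 1·x^2 (mod 11).
For each evaluation point α_i, compute m(α_i) mod 11:
  α_1 = 7: Horner steps 1 → 0 → 7, so m(7) = 7.
  α_2 = 2: Horner steps 1 → 6 → 8, so m(2) = 8.
  α_3 = 5: Horner steps 1 → 9 → 8, so m(5) = 8.
  α_4 = 1: Horner steps 1 → 5 → 1, so m(1) = 1.
  α_5 = 4: Horner steps 1 → 8 → 6, so m(4) = 6.
  α_6 = 9: Horner steps 1 → 2 → 3, so m(9) = 3.
Codeword c = [7, 8, 8, 1, 6, 3] ∈ F_11^6.


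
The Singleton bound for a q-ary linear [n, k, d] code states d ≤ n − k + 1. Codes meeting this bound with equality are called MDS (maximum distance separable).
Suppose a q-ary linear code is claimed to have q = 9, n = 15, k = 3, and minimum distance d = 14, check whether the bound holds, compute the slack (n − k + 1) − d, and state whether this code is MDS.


Singleton RHS = n − k + 1 = 13, slack = -1, bound violated (no such code; not MDS).

Singleton bound: d ≤ n − k + 1.
Here n = 15, k = 3, so n − k + 1 = 13.
Given d = 14, check d ≤ 13: NO.
Slack = (n − k + 1) − d = -1.
The slack is negative: d = 14 exceeds n − k + 1 = 13 by 1, so the Singleton bound is violated and no linear [15, 3, 14]_9 code can exist. In particular it is not MDS (MDS requires d = n − k + 1 exactly).
Description: the claimed parameters are [15, 3, 14]_9; such a code would be impossible (violates the Singleton bound).


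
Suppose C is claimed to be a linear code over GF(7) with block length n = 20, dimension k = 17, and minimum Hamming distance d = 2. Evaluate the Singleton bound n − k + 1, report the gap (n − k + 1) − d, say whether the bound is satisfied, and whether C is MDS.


Singleton RHS = n − k + 1 = 4, slack = 2, bound satisfied, not MDS.

Singleton bound: d ≤ n − k + 1.
Here n = 20, k = 17, so n − k + 1 = 4.
Given d = 2, check d ≤ 4: YES.
Slack = (n − k + 1) − d = 2.
The code is NOT MDS (slack = 2 > 0).
Description: the claimed parameters are [20, 17, 2]_7; such a code would be non-MDS.


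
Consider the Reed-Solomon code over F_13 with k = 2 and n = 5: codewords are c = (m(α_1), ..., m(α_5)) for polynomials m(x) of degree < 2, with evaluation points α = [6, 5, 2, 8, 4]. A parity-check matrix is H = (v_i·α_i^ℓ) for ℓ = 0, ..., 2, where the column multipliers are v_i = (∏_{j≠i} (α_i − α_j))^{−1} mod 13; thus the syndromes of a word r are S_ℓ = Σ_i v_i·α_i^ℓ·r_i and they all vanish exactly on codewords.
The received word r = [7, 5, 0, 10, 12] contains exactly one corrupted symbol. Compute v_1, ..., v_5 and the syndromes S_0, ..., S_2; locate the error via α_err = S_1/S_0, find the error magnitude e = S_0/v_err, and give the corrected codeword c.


S = (10, 8, 9), error at position 1, error magnitude e = 9, c = [11, 5, 0, 10, 12].

Step 1: column multipliers v_i = (∏_{j≠i}(α_i − α_j))^{−1} mod 13.
  i = 1 (α = 6): (6−5)(6−2)(6−8)(6−4) = 1·4·(−2)·2 = −16 ≡ 10, so v_1 = 10^{−1} = 4 (mod 13).
  i = 2 (α = 5): (5−6)(5−2)(5−8)(5−4) = (−1)·3·(−3)·1 = 9 ≡ 9, so v_2 = 9^{−1} = 3 (mod 13).
  i = 3 (α = 2): (2−6)(2−5)(2−8)(2−4) = (−4)·(−3)·(−6)·(−2) = 144 ≡ 1, so v_3 = 1^{−1} = 1 (mod 13).
  i = 4 (α = 8): (8−6)(8−5)(8−2)(8−4) = 2·3·6·4 = 144 ≡ 1, so v_4 = 1^{−1} = 1 (mod 13).
  i = 5 (α = 4): (4−6)(4−5)(4−2)(4−8) = (−2)·(−1)·2·(−4) = −16 ≡ 10, so v_5 = 10^{−1} = 4 (mod 13).
  v = [4, 3, 1, 1, 4].
Step 2: syndromes of r = [7, 5, 0, 10, 12] (all sums mod 13).
  S_0 = Σ v_i r_i = 4·7 + 3·5 + 1·0 + 1·10 + 4·12 = 101 ≡ 10.
  S_1 = Σ v_i α_i r_i = 4·6·7 + 3·5·5 + 1·2·0 + 1·8·10 + 4·4·12 = 515 ≡ 8.
  α_i^2 mod 13 = [10, 12, 4, 12, 3].
  S_2 = Σ v_i α_i^2 r_i = 4·10·7 + 3·12·5 + 1·4·0 + 1·12·10 + 4·3·12 = 724 ≡ 9.
  S = (10, 8, 9) ≠ 0, so r is not a codeword (an error is present).
Step 3: locate the error. For a single error e at position i, S_ℓ = v_i·e·α_i^ℓ, so α_err = S_1/S_0.
  S_0^{−1} = 10^{−1} = 4 (mod 13), so α_err = 8·4 = 32 ≡ 6 = α_1. Error position i = 1.
  Consistency check: S_2/S_1 = 9·5 = 45 ≡ 6 = α_err ✓ (single-error assumption holds).
Step 4: error magnitude e = S_0/v_1 = S_0·∏_{j≠1}(α_1 − α_j) = 10·10 = 100 ≡ 9 (mod 13).
Step 5: correct position 1: c_1 = r_1 − e = 7 − 9 ≡ 11 (mod 13). Hence c = [11, 5, 0, 10, 12].
  Check: interpolating c through the α_i gives m(x) = 1 + 6·x (degree < 2) with m(α_i) = c_i for every i, so c is indeed a codeword.
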